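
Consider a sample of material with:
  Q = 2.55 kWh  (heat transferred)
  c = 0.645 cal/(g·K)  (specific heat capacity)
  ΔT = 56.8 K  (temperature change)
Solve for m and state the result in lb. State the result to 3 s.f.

Rearranging: m = Q/(c·ΔT).
Q = 2.55 kWh = 9.180×10^6 J; c = 0.645 cal/(g·K) = 2699 J/(kg·K); ΔT = 56.8 K.
m = 59.89 kg
59.89 kg × (1 lb / 0.4536 kg) = 132.0 lb

132 lb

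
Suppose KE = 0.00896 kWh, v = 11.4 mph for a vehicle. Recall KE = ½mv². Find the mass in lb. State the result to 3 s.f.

Solving KE = ½mv² for m: m = 2·KE/v².
KE = 0.00896 kWh = 32256 J; v = 11.4 mph = 5.096 m/s.
m = 2484 kg
2484 kg × (1 lb / 0.4536 kg) = 5476 lb

5480 lb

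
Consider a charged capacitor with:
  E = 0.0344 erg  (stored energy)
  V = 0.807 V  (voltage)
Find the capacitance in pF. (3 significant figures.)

Rearranging: C = 2E/V².
E = 0.0344 erg = 3.440×10^-9 J; V = 0.807 V.
C = 1.056×10^-8 F
1.056×10^-8 F × (1 pF / 1.000×10^-12 F) = 10564 pF

10600 pF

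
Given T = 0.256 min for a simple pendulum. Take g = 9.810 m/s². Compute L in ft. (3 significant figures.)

Solving T = 2π√(L/g) for L: L = g·(T/2π)².
T = 0.256 min = 15.36 s; g = 9.810 m/s².
L = 58.63 m
58.63 m × (1 ft / 0.3048 m) = 192.3 ft

192 ft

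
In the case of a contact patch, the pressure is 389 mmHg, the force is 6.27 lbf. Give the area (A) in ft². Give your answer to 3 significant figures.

0.00579 ft²

Rearranging P = F/A for A: A = F/P.
P = 389 mmHg = 51862 Pa; F = 6.27 lbf = 27.89 N.
A = 5.378×10^-4 m²
5.378×10^-4 m² × (1 ft² / 0.09290 m²) = 0.005789 ft²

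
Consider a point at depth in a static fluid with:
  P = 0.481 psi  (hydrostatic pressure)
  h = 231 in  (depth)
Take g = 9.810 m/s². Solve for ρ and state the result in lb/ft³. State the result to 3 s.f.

Rearranging P = ρ·g·h for ρ: ρ = P/(g·h).
P = 0.481 psi = 3316 Pa; h = 231 in = 5.867 m; g = 9.810 m/s².
ρ = 57.62 kg/m³
57.62 kg/m³ × (1 lb/ft³ / 16.02 kg/m³) = 3.597 lb/ft³

3.60 lb/ft³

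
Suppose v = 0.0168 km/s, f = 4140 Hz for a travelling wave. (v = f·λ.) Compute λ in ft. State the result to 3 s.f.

0.0133 ft

Rearranging v = f·λ for λ: λ = v/f.
v = 0.0168 km/s = 16.80 m/s; f = 4140 Hz.
λ = 0.004058 m
0.004058 m × (1 ft / 0.3048 m) = 0.01331 ft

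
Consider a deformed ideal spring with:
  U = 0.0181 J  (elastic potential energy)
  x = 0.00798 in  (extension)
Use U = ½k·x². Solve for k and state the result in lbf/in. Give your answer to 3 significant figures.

5030 lbf/in

Rearranging U = ½k·x² for k: k = 2U/x².
U = 0.0181 J; x = 0.00798 in = 2.027×10^-4 m.
k = 8.811×10^5 N/m
8.811×10^5 N/m × (1 lbf/in / 175.1 N/m) = 5031 lbf/in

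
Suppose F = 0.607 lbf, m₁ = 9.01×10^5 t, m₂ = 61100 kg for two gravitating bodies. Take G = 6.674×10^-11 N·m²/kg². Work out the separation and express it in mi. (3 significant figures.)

0.0229 mi

Rearranging: r = √(G·m₁m₂/F).
F = 0.607 lbf = 2.700 N; m₁ = 9.01×10^5 t = 9.010×10^8 kg; m₂ = 61100 kg; G = 6.674×10^-11 N·m²/kg².
r = 36.89 m
36.89 m × (1 mi / 1609 m) = 0.02292 mi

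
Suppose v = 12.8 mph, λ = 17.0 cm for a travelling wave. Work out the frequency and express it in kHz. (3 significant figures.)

0.0337 kHz

Rearranging: f = v/λ.
v = 12.8 mph = 5.722 m/s; λ = 17.0 cm = 0.1700 m.
f = 33.66 Hz
33.66 Hz × (1 kHz / 1000 Hz) = 0.03366 kHz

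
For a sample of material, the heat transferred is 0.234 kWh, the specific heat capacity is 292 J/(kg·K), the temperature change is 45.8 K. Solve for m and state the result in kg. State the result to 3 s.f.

Rearranging: m = Q/(c·ΔT).
Q = 0.234 kWh = 8.424×10^5 J; c = 292 J/(kg·K); ΔT = 45.8 K.
m = 62.99 kg

63.0 kg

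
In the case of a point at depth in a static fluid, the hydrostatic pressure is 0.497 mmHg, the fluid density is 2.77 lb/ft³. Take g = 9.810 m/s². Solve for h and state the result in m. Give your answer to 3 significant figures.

Solving P = ρ·g·h for h: h = P/(ρ·g).
P = 0.497 mmHg = 66.26 Pa; ρ = 2.77 lb/ft³ = 44.37 kg/m³; g = 9.810 m/s².
h = 0.1522 m

0.152 m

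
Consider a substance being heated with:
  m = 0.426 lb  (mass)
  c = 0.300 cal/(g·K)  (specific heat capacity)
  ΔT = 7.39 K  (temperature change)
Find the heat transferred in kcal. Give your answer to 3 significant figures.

Q is given directly by: Q = mcΔT.
m = 0.426 lb = 0.1932 kg; c = 0.300 cal/(g·K) = 1255 J/(kg·K); ΔT = 7.39 K.
Q = 1792 J
1792 J × (1 kcal / 4184 J) = 0.4284 kcal

0.428 kcal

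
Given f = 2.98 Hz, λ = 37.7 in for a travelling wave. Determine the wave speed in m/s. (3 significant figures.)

2.85 m/s

Directly: v = fλ.
f = 2.98 Hz; λ = 37.7 in = 0.9576 m.
v = 2.854 m/s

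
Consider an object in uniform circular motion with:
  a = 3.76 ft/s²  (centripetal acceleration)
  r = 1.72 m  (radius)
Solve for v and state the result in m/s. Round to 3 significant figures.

Rearranging: v = √(a·r).
a = 3.76 ft/s² = 1.146 m/s²; r = 1.72 m.
v = 1.404 m/s

1.40 m/s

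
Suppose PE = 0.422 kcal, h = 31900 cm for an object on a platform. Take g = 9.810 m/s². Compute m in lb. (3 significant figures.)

1.24 lb

Solving PE = m·g·h for m: m = PE/(g·h).
PE = 0.422 kcal = 1766 J; h = 31900 cm = 319.0 m; g = 9.810 m/s².
m = 0.5642 kg
0.5642 kg × (1 lb / 0.4536 kg) = 1.244 lb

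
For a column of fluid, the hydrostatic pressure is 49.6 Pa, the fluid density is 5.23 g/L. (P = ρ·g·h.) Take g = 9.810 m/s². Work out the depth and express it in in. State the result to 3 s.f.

38.1 in

Rearranging: h = P/(ρ·g).
P = 49.6 Pa; ρ = 5.23 g/L = 5.230 kg/m³; g = 9.810 m/s².
h = 0.9667 m
0.9667 m × (1 in / 0.02540 m) = 38.06 in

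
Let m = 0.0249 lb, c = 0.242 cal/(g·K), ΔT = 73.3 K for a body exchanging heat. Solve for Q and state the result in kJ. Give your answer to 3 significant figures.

Q is given directly by: Q = mcΔT.
m = 0.0249 lb = 0.01129 kg; c = 0.242 cal/(g·K) = 1013 J/(kg·K); ΔT = 73.3 K.
Q = 838.3 J
838.3 J × (1 kJ / 1000 J) = 0.8383 kJ

0.838 kJ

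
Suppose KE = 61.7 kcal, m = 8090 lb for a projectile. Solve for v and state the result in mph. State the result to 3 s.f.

26.5 mph

Solving KE = ½mv² for v: v = √(2·KE/m).
KE = 61.7 kcal = 2.582×10^5 J; m = 8090 lb = 3670 kg.
v = 11.86 m/s
11.86 m/s × (1 mph / 0.4470 m/s) = 26.53 mph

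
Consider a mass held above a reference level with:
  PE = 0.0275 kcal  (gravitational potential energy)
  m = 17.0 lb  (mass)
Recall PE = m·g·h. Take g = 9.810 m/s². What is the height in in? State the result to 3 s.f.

Rearranging PE = m·g·h for h: h = PE/(m·g).
PE = 0.0275 kcal = 115.1 J; m = 17.0 lb = 7.711 kg; g = 9.810 m/s².
h = 1.521 m
1.521 m × (1 in / 0.02540 m) = 59.88 in

59.9 in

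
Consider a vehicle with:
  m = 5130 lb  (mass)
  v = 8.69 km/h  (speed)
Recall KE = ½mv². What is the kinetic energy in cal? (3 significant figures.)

Directly: KE = ½mv².
m = 5130 lb = 2327 kg; v = 8.69 km/h = 2.414 m/s.
KE = 6779 J
6779 J × (1 cal / 4.184 J) = 1620 cal

1620 cal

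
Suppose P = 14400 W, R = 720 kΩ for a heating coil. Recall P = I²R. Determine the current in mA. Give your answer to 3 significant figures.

141 mA

Rearranging P = I²R for I: I = √(P/R).
P = 14400 W; R = 720 kΩ = 7.200×10^5 Ω.
I = 0.1414 A
0.1414 A × (1 mA / 0.001000 A) = 141.4 mA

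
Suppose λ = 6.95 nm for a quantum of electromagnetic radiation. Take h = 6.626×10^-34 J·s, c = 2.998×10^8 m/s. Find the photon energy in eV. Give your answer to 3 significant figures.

178 eV

Directly: E = hc/λ.
λ = 6.95 nm = 6.950×10^-9 m; h = 6.626×10^-34 J·s; c = 2.998×10^8 m/s.
E = 2.858×10^-17 J
2.858×10^-17 J × (1 eV / 1.602×10^-19 J) = 178.4 eV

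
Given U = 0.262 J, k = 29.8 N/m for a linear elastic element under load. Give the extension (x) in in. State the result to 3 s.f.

Rearranging U = ½k·x² for x: x = √(2U/k).
U = 0.262 J; k = 29.8 N/m.
x = 0.1326 m
0.1326 m × (1 in / 0.02540 m) = 5.221 in

5.22 in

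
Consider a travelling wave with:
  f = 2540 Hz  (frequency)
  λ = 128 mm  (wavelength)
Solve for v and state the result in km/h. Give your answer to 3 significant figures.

1170 km/h

Directly: v = fλ.
f = 2540 Hz; λ = 128 mm = 0.1280 m.
v = 325.1 m/s
325.1 m/s × (1 km/h / 0.2778 m/s) = 1170 km/h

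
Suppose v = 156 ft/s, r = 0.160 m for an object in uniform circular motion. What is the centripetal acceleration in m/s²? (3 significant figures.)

Directly: a = v²/r.
v = 156 ft/s = 47.55 m/s; r = 0.160 m.
a = 14131 m/s²

14100 m/s²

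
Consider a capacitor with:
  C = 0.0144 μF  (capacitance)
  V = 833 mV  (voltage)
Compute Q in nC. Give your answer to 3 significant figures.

12.0 nC

Rearranging C = Q/V for Q: Q = CV.
C = 0.0144 μF = 1.440×10^-8 F; V = 833 mV = 0.8330 V.
Q = 1.200×10^-8 C  (the unit combination reduces to A·s = C)
1.200×10^-8 C × (1 nC / 1.000×10^-9 C) = 12.00 nC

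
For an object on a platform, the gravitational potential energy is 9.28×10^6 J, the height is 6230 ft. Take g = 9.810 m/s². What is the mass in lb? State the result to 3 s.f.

Solving PE = m·g·h for m: m = PE/(g·h).
PE = 9.28×10^6 J; h = 6230 ft = 1899 m; g = 9.810 m/s².
m = 498.2 kg
498.2 kg × (1 lb / 0.4536 kg) = 1098 lb

1100 lb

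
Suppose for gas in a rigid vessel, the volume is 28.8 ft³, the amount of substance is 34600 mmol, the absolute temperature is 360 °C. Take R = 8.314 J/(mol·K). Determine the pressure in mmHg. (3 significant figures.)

1680 mmHg

From the ideal-gas law: P = nRT/V.
V = 28.8 ft³ = 0.8155 m³; n = 34600 mmol = 34.60 mol; T = 360 °C = 633.1 K; R = 8.314 J/(mol·K).
P = 2.233×10^5 Pa  (the unit combination reduces to kg/(m·s²) = Pa)
2.233×10^5 Pa × (1 mmHg / 133.3 Pa) = 1675 mmHg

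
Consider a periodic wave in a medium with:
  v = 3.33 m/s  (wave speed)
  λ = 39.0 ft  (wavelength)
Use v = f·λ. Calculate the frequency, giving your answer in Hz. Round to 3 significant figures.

Rearranging: f = v/λ.
v = 3.33 m/s; λ = 39.0 ft = 11.89 m.
f = 0.2801 Hz

0.280 Hz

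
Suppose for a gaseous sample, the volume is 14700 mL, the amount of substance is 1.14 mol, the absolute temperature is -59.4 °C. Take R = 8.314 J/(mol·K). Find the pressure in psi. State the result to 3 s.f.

P is given directly by: P = nRT/V.
V = 14700 mL = 0.01470 m³; n = 1.14 mol; T = -59.4 °C = 213.7 K; R = 8.314 J/(mol·K).
P = 1.378×10^5 Pa  (the unit combination reduces to kg/(m·s²) = Pa)
1.378×10^5 Pa × (1 psi / 6895 Pa) = 19.99 psi

20.0 psi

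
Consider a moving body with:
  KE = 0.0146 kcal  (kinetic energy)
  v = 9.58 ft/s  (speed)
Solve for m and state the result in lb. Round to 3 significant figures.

31.6 lb

Rearranging KE = ½mv² for m: m = 2·KE/v².
KE = 0.0146 kcal = 61.09 J; v = 9.58 ft/s = 2.920 m/s.
m = 14.33 kg
14.33 kg × (1 lb / 0.4536 kg) = 31.59 lb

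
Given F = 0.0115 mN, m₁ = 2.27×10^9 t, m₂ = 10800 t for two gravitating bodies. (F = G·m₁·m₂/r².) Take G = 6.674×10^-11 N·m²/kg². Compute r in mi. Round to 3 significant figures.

Rearranging F = G·m₁·m₂/r² for r: r = √(G·m₁m₂/F).
F = 0.0115 mN = 1.150×10^-5 N; m₁ = 2.27×10^9 t = 2.270×10^12 kg; m₂ = 10800 t = 1.080×10^7 kg; G = 6.674×10^-11 N·m²/kg².
r = 1.193×10^7 m
1.193×10^7 m × (1 mi / 1609 m) = 7412 mi

7410 mi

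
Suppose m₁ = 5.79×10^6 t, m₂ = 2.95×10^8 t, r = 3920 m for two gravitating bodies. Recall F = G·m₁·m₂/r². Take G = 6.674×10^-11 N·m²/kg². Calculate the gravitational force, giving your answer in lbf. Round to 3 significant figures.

From Newton's law of gravitation: F = Gm₁m₂/r².
m₁ = 5.79×10^6 t = 5.790×10^9 kg; m₂ = 2.95×10^8 t = 2.950×10^11 kg; r = 3920 m; G = 6.674×10^-11 N·m²/kg².
F = 7418 N  (the unit combination reduces to kg·m/s² = N)
7418 N × (1 lbf / 4.448 N) = 1668 lbf

1670 lbf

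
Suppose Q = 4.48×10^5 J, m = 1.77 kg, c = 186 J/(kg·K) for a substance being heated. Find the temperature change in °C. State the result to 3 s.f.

1360 °C

Rearranging: ΔT = Q/(m·c).
Q = 4.48×10^5 J; m = 1.77 kg; c = 186 J/(kg·K).
ΔT = 1361 K
Since 1 °C = 1 K, 1361 °C.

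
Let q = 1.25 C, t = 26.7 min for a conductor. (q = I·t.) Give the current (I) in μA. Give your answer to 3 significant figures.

Rearranging q = I·t for I: I = q/t.
q = 1.25 C; t = 26.7 min = 1602 s.
I = 7.803×10^-4 A
7.803×10^-4 A × (1 μA / 1.000×10^-6 A) = 780.3 μA

780 μA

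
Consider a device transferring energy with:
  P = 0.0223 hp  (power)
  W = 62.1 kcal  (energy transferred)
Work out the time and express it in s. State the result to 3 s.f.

Solving P = W/t for t: t = W/P.
P = 0.0223 hp = 16.63 W; W = 62.1 kcal = 2.598×10^5 J.
t = 15625 s

15600 s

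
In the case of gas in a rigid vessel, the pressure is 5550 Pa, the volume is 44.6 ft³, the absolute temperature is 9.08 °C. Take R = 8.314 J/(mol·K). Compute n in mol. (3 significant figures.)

2.99 mol

Rearranging PV = nRT for n: n = PV/(RT).
P = 5550 Pa; V = 44.6 ft³ = 1.263 m³; T = 9.08 °C = 282.2 K; R = 8.314 J/(mol·K).
n = 2.987 mol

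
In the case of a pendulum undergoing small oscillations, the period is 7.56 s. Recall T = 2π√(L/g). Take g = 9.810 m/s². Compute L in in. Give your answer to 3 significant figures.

559 in

Rearranging T = 2π√(L/g) for L: L = g·(T/2π)².
T = 7.56 s; g = 9.810 m/s².
L = 14.20 m
14.20 m × (1 in / 0.02540 m) = 559.1 in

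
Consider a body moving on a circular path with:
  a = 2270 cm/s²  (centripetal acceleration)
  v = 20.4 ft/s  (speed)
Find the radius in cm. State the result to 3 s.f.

Rearranging: r = v²/a.
a = 2270 cm/s² = 22.70 m/s²; v = 20.4 ft/s = 6.218 m/s.
r = 1.703 m
1.703 m × (1 cm / 0.01000 m) = 170.3 cm

170 cm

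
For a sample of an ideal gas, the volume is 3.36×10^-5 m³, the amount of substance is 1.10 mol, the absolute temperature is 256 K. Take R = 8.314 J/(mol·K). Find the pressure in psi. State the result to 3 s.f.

10100 psi

Directly: P = nRT/V.
V = 3.36×10^-5 m³; n = 1.10 mol; T = 256 K; R = 8.314 J/(mol·K).
P = 6.968×10^7 Pa
6.968×10^7 Pa × (1 psi / 6895 Pa) = 10106 psi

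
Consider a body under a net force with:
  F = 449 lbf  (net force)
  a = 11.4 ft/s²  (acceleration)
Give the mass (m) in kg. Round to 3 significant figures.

575 kg

Solving F = m·a for m: m = F/a.
F = 449 lbf = 1997 N; a = 11.4 ft/s² = 3.475 m/s².
m = 574.8 kg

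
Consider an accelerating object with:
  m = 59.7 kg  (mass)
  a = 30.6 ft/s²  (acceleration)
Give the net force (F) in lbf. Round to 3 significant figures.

F is given directly by: F = m·a.
m = 59.7 kg; a = 30.6 ft/s² = 9.327 m/s².
F = 556.8 N  (the unit combination reduces to kg·m/s² = N)
556.8 N × (1 lbf / 4.448 N) = 125.2 lbf

125 lbf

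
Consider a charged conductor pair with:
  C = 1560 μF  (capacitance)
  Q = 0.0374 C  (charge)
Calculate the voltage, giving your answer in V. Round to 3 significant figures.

Rearranging C = Q/V for V: V = Q/C.
C = 1560 μF = 0.001560 F; Q = 0.0374 C.
V = 23.97 V

24.0 V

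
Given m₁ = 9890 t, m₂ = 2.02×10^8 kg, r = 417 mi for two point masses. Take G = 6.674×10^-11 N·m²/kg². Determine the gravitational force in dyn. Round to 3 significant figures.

0.0296 dyn

Directly: F = Gm₁m₂/r².
m₁ = 9890 t = 9.890×10^6 kg; m₂ = 2.02×10^8 kg; r = 417 mi = 6.711×10^5 m; G = 6.674×10^-11 N·m²/kg².
F = 2.960×10^-7 N  (the unit combination reduces to kg·m/s² = N)
2.960×10^-7 N × (1 dyn / 1.000×10^-5 N) = 0.02960 dyn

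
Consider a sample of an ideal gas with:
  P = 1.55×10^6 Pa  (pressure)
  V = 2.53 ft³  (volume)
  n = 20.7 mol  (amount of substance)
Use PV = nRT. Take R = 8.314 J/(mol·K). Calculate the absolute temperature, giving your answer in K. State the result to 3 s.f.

From the ideal-gas law: T = PV/(nR).
P = 1.55×10^6 Pa; V = 2.53 ft³ = 0.07164 m³; n = 20.7 mol; R = 8.314 J/(mol·K).
T = 645.2 K

645 K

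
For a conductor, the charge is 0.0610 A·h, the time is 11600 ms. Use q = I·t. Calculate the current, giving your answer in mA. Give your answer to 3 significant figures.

Rearranging: I = q/t.
q = 0.0610 A·h = 219.6 C; t = 11600 ms = 11.60 s.
I = 18.93 A
18.93 A × (1 mA / 0.001000 A) = 18931 mA

18900 mA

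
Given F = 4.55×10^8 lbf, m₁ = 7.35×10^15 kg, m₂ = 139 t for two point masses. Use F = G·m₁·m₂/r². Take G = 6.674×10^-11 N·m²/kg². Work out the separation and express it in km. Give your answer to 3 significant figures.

From Newton's law of gravitation: r = √(G·m₁m₂/F).
F = 4.55×10^8 lbf = 2.024×10^9 N; m₁ = 7.35×10^15 kg; m₂ = 139 t = 1.390×10^5 kg; G = 6.674×10^-11 N·m²/kg².
r = 5.804 m
5.804 m × (1 km / 1000 m) = 0.005804 km

0.00580 km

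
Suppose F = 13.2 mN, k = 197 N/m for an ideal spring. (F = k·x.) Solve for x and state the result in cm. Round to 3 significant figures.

From Hooke's law: x = F/k.
F = 13.2 mN = 0.01320 N; k = 197 N/m.
x = 6.701×10^-5 m
6.701×10^-5 m × (1 cm / 0.01000 m) = 0.006701 cm

0.00670 cm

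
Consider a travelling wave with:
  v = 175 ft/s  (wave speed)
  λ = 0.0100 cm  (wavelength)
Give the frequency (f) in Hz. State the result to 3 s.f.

5.33×10^5 Hz

Solving v = f·λ for f: f = v/λ.
v = 175 ft/s = 53.34 m/s; λ = 0.0100 cm = 1.000×10^-4 m.
f = 5.334×10^5 Hz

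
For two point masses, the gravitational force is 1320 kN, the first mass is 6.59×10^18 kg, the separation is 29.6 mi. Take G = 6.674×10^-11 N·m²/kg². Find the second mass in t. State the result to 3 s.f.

6810 t

Solving F = G·m₁·m₂/r² for m₂: m₂ = F·r²/(G·m₁).
F = 1320 kN = 1.320×10^6 N; m₁ = 6.59×10^18 kg; r = 29.6 mi = 47637 m; G = 6.674×10^-11 N·m²/kg².
m₂ = 6.811×10^6 kg
6.811×10^6 kg × (1 t / 1000 kg) = 6811 t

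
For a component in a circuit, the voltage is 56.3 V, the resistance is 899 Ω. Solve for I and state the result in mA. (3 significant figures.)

Solving V = I·R for I: I = V/R.
V = 56.3 V; R = 899 Ω.
I = 0.06263 A
0.06263 A × (1 mA / 0.001000 A) = 62.63 mA

62.6 mA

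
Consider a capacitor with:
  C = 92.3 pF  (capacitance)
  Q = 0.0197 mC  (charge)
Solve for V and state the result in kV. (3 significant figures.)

213 kV

Solving C = Q/V for V: V = Q/C.
C = 92.3 pF = 9.230×10^-11 F; Q = 0.0197 mC = 1.970×10^-5 C.
V = 2.134×10^5 V
2.134×10^5 V × (1 kV / 1000 V) = 213.4 kV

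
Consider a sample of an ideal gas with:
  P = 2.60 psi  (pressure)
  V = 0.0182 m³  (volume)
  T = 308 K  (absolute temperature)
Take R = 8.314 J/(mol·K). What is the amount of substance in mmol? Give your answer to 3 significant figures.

127 mmol

Solving PV = nRT for n: n = PV/(RT).
P = 2.60 psi = 17926 Pa; V = 0.0182 m³; T = 308 K; R = 8.314 J/(mol·K).
n = 0.1274 mol
0.1274 mol × (1 mmol / 0.001000 mol) = 127.4 mmol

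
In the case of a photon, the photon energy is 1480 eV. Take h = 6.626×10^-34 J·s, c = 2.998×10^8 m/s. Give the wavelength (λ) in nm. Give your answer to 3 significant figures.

Rearranging E = h·c/λ for λ: λ = hc/E.
E = 1480 eV = 2.371×10^-16 J; h = 6.626×10^-34 J·s; c = 2.998×10^8 m/s.
λ = 8.377×10^-10 m
8.377×10^-10 m × (1 nm / 1.000×10^-9 m) = 0.8377 nm

0.838 nm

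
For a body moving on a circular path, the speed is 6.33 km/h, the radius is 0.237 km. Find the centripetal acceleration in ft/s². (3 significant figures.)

a is given directly by: a = v²/r.
v = 6.33 km/h = 1.758 m/s; r = 0.237 km = 237.0 m.
a = 0.01305 m/s²
0.01305 m/s² × (1 ft/s² / 0.3048 m/s²) = 0.04280 ft/s²

0.0428 ft/s²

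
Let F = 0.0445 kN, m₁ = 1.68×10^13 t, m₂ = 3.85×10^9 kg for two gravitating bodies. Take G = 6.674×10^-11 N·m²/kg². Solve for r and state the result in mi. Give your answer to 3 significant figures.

6120 mi

From Newton's law of gravitation: r = √(G·m₁m₂/F).
F = 0.0445 kN = 44.50 N; m₁ = 1.68×10^13 t = 1.680×10^16 kg; m₂ = 3.85×10^9 kg; G = 6.674×10^-11 N·m²/kg².
r = 9.849×10^6 m
9.849×10^6 m × (1 mi / 1609 m) = 6120 mi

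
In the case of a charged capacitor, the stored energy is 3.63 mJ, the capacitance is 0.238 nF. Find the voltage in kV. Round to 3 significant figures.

5.52 kV

Rearranging E = ½C·V² for V: V = √(2E/C).
E = 3.63 mJ = 0.003630 J; C = 0.238 nF = 2.380×10^-10 F.
V = 5523 V  (the unit combination reduces to kg·m²/(A·s³) = V)
5523 V × (1 kV / 1000 V) = 5.523 kV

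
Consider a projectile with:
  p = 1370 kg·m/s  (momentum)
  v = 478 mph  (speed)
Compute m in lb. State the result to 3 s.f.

14.1 lb

Rearranging p = m·v for m: m = p/v.
p = 1370 kg·m/s; v = 478 mph = 213.7 m/s.
m = 6.411 kg
6.411 kg × (1 lb / 0.4536 kg) = 14.13 lb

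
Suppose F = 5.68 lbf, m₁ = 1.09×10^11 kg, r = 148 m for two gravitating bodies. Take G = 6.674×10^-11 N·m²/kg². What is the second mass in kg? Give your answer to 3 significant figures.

76100 kg

Rearranging: m₂ = F·r²/(G·m₁).
F = 5.68 lbf = 25.27 N; m₁ = 1.09×10^11 kg; r = 148 m; G = 6.674×10^-11 N·m²/kg².
m₂ = 76076 kg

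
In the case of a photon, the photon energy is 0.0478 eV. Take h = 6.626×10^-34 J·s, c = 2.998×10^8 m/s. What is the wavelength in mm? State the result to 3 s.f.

Rearranging E = h·c/λ for λ: λ = hc/E.
E = 0.0478 eV = 7.658×10^-21 J; h = 6.626×10^-34 J·s; c = 2.998×10^8 m/s.
λ = 2.594×10^-5 m
2.594×10^-5 m × (1 mm / 0.001000 m) = 0.02594 mm

0.0259 mm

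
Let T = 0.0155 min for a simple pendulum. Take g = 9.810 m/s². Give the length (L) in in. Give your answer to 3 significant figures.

Rearranging T = 2π√(L/g) for L: L = g·(T/2π)².
T = 0.0155 min = 0.9300 s; g = 9.810 m/s².
L = 0.2149 m
0.2149 m × (1 in / 0.02540 m) = 8.461 in

8.46 in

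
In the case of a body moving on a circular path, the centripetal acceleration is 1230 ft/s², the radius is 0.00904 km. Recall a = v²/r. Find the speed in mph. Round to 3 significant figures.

130 mph

Solving a = v²/r for v: v = √(a·r).
a = 1230 ft/s² = 374.9 m/s²; r = 0.00904 km = 9.040 m.
v = 58.22 m/s
58.22 m/s × (1 mph / 0.4470 m/s) = 130.2 mph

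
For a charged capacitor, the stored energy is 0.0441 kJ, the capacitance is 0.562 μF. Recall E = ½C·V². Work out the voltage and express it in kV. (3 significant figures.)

Solving E = ½C·V² for V: V = √(2E/C).
E = 0.0441 kJ = 44.10 J; C = 0.562 μF = 5.620×10^-7 F.
V = 12528 V
12528 V × (1 kV / 1000 V) = 12.53 kV

12.5 kV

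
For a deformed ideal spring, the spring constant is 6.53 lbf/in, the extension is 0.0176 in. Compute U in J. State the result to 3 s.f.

1.14×10^-4 J

U is given directly by: U = ½kx².
k = 6.53 lbf/in = 1144 N/m; x = 0.0176 in = 4.470×10^-4 m.
U = 1.143×10^-4 J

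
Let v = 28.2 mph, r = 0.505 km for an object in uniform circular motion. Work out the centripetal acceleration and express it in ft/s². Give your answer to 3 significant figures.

a is given directly by: a = v²/r.
v = 28.2 mph = 12.61 m/s; r = 0.505 km = 505.0 m.
a = 0.3147 m/s²
0.3147 m/s² × (1 ft/s² / 0.3048 m/s²) = 1.032 ft/s²

1.03 ft/s²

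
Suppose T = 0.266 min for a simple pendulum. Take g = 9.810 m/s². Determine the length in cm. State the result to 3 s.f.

6330 cm

Solving T = 2π√(L/g) for L: L = g·(T/2π)².
T = 0.266 min = 15.96 s; g = 9.810 m/s².
L = 63.30 m
63.30 m × (1 cm / 0.01000 m) = 6330 cm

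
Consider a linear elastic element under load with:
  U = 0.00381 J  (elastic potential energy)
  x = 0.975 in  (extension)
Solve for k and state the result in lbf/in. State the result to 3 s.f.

Rearranging: k = 2U/x².
U = 0.00381 J; x = 0.975 in = 0.02476 m.
k = 12.42 N/m
12.42 N/m × (1 lbf/in / 175.1 N/m) = 0.07095 lbf/in

0.0709 lbf/in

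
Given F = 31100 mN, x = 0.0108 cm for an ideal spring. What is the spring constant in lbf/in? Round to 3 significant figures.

1640 lbf/in

Rearranging F = k·x for k: k = F/x.
F = 31100 mN = 31.10 N; x = 0.0108 cm = 1.080×10^-4 m.
k = 2.880×10^5 N/m
2.880×10^5 N/m × (1 lbf/in / 175.1 N/m) = 1644 lbf/in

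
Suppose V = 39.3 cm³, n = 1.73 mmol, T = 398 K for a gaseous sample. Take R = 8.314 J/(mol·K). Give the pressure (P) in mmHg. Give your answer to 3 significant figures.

1090 mmHg

From the ideal-gas law: P = nRT/V.
V = 39.3 cm³ = 3.930×10^-5 m³; n = 1.73 mmol = 0.001730 mol; T = 398 K; R = 8.314 J/(mol·K).
P = 1.457×10^5 Pa
1.457×10^5 Pa × (1 mmHg / 133.3 Pa) = 1093 mmHg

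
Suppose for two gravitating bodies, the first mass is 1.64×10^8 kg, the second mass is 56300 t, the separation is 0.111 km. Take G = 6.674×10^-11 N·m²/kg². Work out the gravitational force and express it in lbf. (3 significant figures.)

11.2 lbf

F is given directly by: F = Gm₁m₂/r².
m₁ = 1.64×10^8 kg; m₂ = 56300 t = 5.630×10^7 kg; r = 0.111 km = 111.0 m; G = 6.674×10^-11 N·m²/kg².
F = 50.01 N  (the unit combination reduces to kg·m/s² = N)
50.01 N × (1 lbf / 4.448 N) = 11.24 lbf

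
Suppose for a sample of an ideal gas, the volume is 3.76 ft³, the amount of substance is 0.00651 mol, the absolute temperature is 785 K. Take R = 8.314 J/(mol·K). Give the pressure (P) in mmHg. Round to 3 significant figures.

Directly: P = nRT/V.
V = 3.76 ft³ = 0.1065 m³; n = 0.00651 mol; T = 785 K; R = 8.314 J/(mol·K).
P = 399.1 Pa  (the unit combination reduces to kg/(m·s²) = Pa)
399.1 Pa × (1 mmHg / 133.3 Pa) = 2.993 mmHg

2.99 mmHg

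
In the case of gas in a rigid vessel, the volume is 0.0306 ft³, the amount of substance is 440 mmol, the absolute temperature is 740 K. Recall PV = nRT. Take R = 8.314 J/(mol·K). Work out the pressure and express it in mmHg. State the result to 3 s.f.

From the ideal-gas law: P = nRT/V.
V = 0.0306 ft³ = 8.665×10^-4 m³; n = 440 mmol = 0.4400 mol; T = 740 K; R = 8.314 J/(mol·K).
P = 3.124×10^6 Pa  (the unit combination reduces to kg/(m·s²) = Pa)
3.124×10^6 Pa × (1 mmHg / 133.3 Pa) = 23433 mmHg

23400 mmHg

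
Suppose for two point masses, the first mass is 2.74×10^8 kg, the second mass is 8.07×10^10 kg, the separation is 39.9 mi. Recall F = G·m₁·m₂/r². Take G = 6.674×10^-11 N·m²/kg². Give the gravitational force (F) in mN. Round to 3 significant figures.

From Newton's law of gravitation: F = Gm₁m₂/r².
m₁ = 2.74×10^8 kg; m₂ = 8.07×10^10 kg; r = 39.9 mi = 64213 m; G = 6.674×10^-11 N·m²/kg².
F = 0.3579 N
0.3579 N × (1 mN / 0.001000 N) = 357.9 mN

358 mN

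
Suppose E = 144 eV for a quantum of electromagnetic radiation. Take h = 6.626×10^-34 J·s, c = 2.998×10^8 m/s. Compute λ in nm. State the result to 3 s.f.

Rearranging E = h·c/λ for λ: λ = hc/E.
E = 144 eV = 2.307×10^-17 J; h = 6.626×10^-34 J·s; c = 2.998×10^8 m/s.
λ = 8.610×10^-9 m
8.610×10^-9 m × (1 nm / 1.000×10^-9 m) = 8.610 nm

8.61 nm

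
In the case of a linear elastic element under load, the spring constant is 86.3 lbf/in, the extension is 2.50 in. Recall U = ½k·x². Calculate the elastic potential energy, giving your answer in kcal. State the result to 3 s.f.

U is given directly by: U = ½kx².
k = 86.3 lbf/in = 15113 N/m; x = 2.50 in = 0.06350 m.
U = 30.47 J  (the unit combination reduces to kg·m²/s² = J)
30.47 J × (1 kcal / 4184 J) = 0.007283 kcal

0.00728 kcal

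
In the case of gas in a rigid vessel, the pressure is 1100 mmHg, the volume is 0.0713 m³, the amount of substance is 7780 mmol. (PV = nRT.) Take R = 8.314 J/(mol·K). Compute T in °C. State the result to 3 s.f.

Rearranging PV = nRT for T: T = PV/(nR).
P = 1100 mmHg = 1.467×10^5 Pa; V = 0.0713 m³; n = 7780 mmol = 7.780 mol; R = 8.314 J/(mol·K).
T = 161.7 K
161.7 K − 273.15 = -111.5 °C

-111 °C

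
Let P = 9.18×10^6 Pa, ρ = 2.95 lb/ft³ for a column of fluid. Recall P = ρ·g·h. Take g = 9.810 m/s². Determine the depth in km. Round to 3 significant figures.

19.8 km

Rearranging: h = P/(ρ·g).
P = 9.18×10^6 Pa; ρ = 2.95 lb/ft³ = 47.25 kg/m³; g = 9.810 m/s².
h = 19803 m
19803 m × (1 km / 1000 m) = 19.80 km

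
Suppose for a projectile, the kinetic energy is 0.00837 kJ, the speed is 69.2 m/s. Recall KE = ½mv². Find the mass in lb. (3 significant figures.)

0.00771 lb

Rearranging KE = ½mv² for m: m = 2·KE/v².
KE = 0.00837 kJ = 8.370 J; v = 69.2 m/s.
m = 0.003496 kg
0.003496 kg × (1 lb / 0.4536 kg) = 0.007707 lb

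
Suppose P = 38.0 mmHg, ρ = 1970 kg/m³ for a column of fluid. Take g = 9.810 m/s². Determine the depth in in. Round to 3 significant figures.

10.3 in

Rearranging: h = P/(ρ·g).
P = 38.0 mmHg = 5066 Pa; ρ = 1970 kg/m³; g = 9.810 m/s².
h = 0.2622 m
0.2622 m × (1 in / 0.02540 m) = 10.32 in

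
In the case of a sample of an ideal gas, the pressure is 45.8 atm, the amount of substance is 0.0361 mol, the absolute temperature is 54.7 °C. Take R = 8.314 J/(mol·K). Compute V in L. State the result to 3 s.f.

0.0212 L

Solving PV = nRT for V: V = nRT/P.
P = 45.8 atm = 4.641×10^6 Pa; n = 0.0361 mol; T = 54.7 °C = 327.8 K; R = 8.314 J/(mol·K).
V = 2.120×10^-5 m³
2.120×10^-5 m³ × (1 L / 0.001000 m³) = 0.02120 L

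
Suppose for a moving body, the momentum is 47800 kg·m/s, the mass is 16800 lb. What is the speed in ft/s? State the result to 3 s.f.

Solving p = m·v for v: v = p/m.
p = 47800 kg·m/s; m = 16800 lb = 7620 kg.
v = 6.273 m/s
6.273 m/s × (1 ft/s / 0.3048 m/s) = 20.58 ft/s

20.6 ft/s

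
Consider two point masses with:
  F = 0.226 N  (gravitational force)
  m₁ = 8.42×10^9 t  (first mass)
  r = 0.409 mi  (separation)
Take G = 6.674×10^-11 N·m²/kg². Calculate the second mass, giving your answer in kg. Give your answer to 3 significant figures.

From Newton's law of gravitation: m₂ = F·r²/(G·m₁).
F = 0.226 N; m₁ = 8.42×10^9 t = 8.420×10^12 kg; r = 0.409 mi = 658.2 m; G = 6.674×10^-11 N·m²/kg².
m₂ = 174.2 kg

174 kg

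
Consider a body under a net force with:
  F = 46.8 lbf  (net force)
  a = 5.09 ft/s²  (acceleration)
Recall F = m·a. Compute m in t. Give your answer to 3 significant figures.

0.134 t

Rearranging F = m·a for m: m = F/a.
F = 46.8 lbf = 208.2 N; a = 5.09 ft/s² = 1.551 m/s².
m = 134.2 kg
134.2 kg × (1 t / 1000 kg) = 0.1342 t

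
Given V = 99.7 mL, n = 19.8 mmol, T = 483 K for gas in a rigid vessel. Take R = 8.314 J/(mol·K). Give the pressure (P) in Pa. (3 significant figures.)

Directly: P = nRT/V.
V = 99.7 mL = 9.970×10^-5 m³; n = 19.8 mmol = 0.01980 mol; T = 483 K; R = 8.314 J/(mol·K).
P = 7.975×10^5 Pa

7.97×10^5 Pa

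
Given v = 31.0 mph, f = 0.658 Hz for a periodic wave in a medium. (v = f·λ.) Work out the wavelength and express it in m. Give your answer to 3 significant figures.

Solving v = f·λ for λ: λ = v/f.
v = 31.0 mph = 13.86 m/s; f = 0.658 Hz.
λ = 21.06 m

21.1 m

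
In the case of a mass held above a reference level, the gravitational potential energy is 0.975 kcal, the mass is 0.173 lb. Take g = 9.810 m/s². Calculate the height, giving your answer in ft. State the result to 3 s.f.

17400 ft

Solving PE = m·g·h for h: h = PE/(m·g).
PE = 0.975 kcal = 4079 J; m = 0.173 lb = 0.07847 kg; g = 9.810 m/s².
h = 5299 m
5299 m × (1 ft / 0.3048 m) = 17386 ft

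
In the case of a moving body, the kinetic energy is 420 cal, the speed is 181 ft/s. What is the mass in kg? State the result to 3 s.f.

Rearranging KE = ½mv² for m: m = 2·KE/v².
KE = 420 cal = 1757 J; v = 181 ft/s = 55.17 m/s.
m = 1.155 kg

1.15 kg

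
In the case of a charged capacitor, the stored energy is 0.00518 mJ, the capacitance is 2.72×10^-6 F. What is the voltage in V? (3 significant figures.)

1.95 V

Rearranging E = ½C·V² for V: V = √(2E/C).
E = 0.00518 mJ = 5.180×10^-6 J; C = 2.72×10^-6 F.
V = 1.952 V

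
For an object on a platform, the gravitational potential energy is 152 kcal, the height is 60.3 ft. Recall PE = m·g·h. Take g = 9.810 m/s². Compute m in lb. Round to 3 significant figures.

7780 lb

Rearranging: m = PE/(g·h).
PE = 152 kcal = 6.360×10^5 J; h = 60.3 ft = 18.38 m; g = 9.810 m/s².
m = 3527 kg
3527 kg × (1 lb / 0.4536 kg) = 7776 lb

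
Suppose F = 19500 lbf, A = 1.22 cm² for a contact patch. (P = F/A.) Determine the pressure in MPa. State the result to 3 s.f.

P is given directly by: P = F/A.
F = 19500 lbf = 86740 N; A = 1.22 cm² = 1.220×10^-4 m².
P = 7.110×10^8 Pa
7.110×10^8 Pa × (1 MPa / 1.000×10^6 Pa) = 711.0 MPa

711 MPa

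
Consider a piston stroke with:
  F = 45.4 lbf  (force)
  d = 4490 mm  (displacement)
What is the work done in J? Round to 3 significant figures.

907 J

W is given directly by: W = F·d.
F = 45.4 lbf = 201.9 N; d = 4490 mm = 4.490 m.
W = 906.8 J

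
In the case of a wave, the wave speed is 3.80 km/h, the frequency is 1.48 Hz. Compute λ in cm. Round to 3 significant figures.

Rearranging v = f·λ for λ: λ = v/f.
v = 3.80 km/h = 1.056 m/s; f = 1.48 Hz.
λ = 0.7132 m
0.7132 m × (1 cm / 0.01000 m) = 71.32 cm

71.3 cm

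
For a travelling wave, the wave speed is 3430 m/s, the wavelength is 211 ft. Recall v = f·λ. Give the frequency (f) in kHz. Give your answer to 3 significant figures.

0.0533 kHz

Rearranging v = f·λ for f: f = v/λ.
v = 3430 m/s; λ = 211 ft = 64.31 m.
f = 53.33 Hz
53.33 Hz × (1 kHz / 1000 Hz) = 0.05333 kHz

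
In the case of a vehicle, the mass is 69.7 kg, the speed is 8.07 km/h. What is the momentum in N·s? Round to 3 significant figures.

Directly: p = mv.
m = 69.7 kg; v = 8.07 km/h = 2.242 m/s.
p = 156.2 kg·m/s
Since 1 N·s = 1 kg·m/s, 156.2 N·s.

156 N·s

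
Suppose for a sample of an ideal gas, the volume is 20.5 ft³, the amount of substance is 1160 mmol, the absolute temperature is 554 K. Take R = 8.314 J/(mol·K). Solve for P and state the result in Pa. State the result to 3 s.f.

Directly: P = nRT/V.
V = 20.5 ft³ = 0.5805 m³; n = 1160 mmol = 1.160 mol; T = 554 K; R = 8.314 J/(mol·K).
P = 9204 Pa  (the unit combination reduces to kg/(m·s²) = Pa)

9200 Pa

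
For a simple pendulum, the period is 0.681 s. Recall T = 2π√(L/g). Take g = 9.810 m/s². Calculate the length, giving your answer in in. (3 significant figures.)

4.54 in

Rearranging T = 2π√(L/g) for L: L = g·(T/2π)².
T = 0.681 s; g = 9.810 m/s².
L = 0.1152 m
0.1152 m × (1 in / 0.02540 m) = 4.537 in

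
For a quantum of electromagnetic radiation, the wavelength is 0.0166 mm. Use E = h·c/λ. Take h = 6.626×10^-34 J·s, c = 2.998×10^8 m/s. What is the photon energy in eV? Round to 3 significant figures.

0.0747 eV

E is given directly by: E = hc/λ.
λ = 0.0166 mm = 1.660×10^-5 m; h = 6.626×10^-34 J·s; c = 2.998×10^8 m/s.
E = 1.197×10^-20 J  (the unit combination reduces to kg·m²/s² = J)
1.197×10^-20 J × (1 eV / 1.602×10^-19 J) = 0.07469 eV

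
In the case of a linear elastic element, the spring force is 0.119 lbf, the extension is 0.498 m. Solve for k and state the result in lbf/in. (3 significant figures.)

0.00607 lbf/in

From Hooke's law: k = F/x.
F = 0.119 lbf = 0.5293 N; x = 0.498 m.
k = 1.063 N/m
1.063 N/m × (1 lbf/in / 175.1 N/m) = 0.006069 lbf/in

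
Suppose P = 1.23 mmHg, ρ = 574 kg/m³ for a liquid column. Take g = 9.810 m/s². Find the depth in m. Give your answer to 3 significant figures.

Solving P = ρ·g·h for h: h = P/(ρ·g).
P = 1.23 mmHg = 164.0 Pa; ρ = 574 kg/m³; g = 9.810 m/s².
h = 0.02912 m

0.0291 m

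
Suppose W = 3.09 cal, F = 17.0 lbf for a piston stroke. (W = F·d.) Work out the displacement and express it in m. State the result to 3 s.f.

Rearranging: d = W/F.
W = 3.09 cal = 12.93 J; F = 17.0 lbf = 75.62 N.
d = 0.1710 m

0.171 m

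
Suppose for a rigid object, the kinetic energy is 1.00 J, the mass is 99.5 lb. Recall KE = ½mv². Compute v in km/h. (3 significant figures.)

0.758 km/h

Rearranging KE = ½mv² for v: v = √(2·KE/m).
KE = 1.00 J; m = 99.5 lb = 45.13 kg.
v = 0.2105 m/s
0.2105 m/s × (1 km/h / 0.2778 m/s) = 0.7578 km/h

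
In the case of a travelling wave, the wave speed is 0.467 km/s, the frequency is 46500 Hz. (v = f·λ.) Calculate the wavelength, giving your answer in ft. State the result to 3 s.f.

Rearranging: λ = v/f.
v = 0.467 km/s = 467.0 m/s; f = 46500 Hz.
λ = 0.01004 m
0.01004 m × (1 ft / 0.3048 m) = 0.03295 ft

0.0329 ft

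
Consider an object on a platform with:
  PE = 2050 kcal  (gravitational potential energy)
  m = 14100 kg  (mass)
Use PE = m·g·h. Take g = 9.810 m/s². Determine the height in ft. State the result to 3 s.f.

203 ft

Solving PE = m·g·h for h: h = PE/(m·g).
PE = 2050 kcal = 8.577×10^6 J; m = 14100 kg; g = 9.810 m/s².
h = 62.01 m
62.01 m × (1 ft / 0.3048 m) = 203.4 ft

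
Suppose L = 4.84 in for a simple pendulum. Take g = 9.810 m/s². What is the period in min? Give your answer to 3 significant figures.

T is given directly by: T = 2π√(L/g).
L = 4.84 in = 0.1229 m; g = 9.810 m/s².
T = 0.7034 s
0.7034 s × (1 min / 60.00 s) = 0.01172 min

0.0117 min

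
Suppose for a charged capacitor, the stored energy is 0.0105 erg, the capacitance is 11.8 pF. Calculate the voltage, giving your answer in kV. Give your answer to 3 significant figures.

Rearranging E = ½C·V² for V: V = √(2E/C).
E = 0.0105 erg = 1.050×10^-9 J; C = 11.8 pF = 1.180×10^-11 F.
V = 13.34 V
13.34 V × (1 kV / 1000 V) = 0.01334 kV

0.0133 kV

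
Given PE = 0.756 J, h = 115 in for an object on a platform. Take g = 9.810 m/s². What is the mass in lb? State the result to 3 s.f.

Rearranging: m = PE/(g·h).
PE = 0.756 J; h = 115 in = 2.921 m; g = 9.810 m/s².
m = 0.02638 kg
0.02638 kg × (1 lb / 0.4536 kg) = 0.05816 lb

0.0582 lb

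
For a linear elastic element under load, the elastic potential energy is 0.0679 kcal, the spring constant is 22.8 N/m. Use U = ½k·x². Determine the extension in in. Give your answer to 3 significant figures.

197 in

Rearranging U = ½k·x² for x: x = √(2U/k).
U = 0.0679 kcal = 284.1 J; k = 22.8 N/m.
x = 4.992 m
4.992 m × (1 in / 0.02540 m) = 196.5 in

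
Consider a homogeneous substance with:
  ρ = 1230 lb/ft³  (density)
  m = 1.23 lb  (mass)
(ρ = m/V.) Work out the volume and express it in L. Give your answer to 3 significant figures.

Rearranging: V = m/ρ.
ρ = 1230 lb/ft³ = 19703 kg/m³; m = 1.23 lb = 0.5579 kg.
V = 2.832×10^-5 m³
2.832×10^-5 m³ × (1 L / 0.001000 m³) = 0.02832 L

0.0283 L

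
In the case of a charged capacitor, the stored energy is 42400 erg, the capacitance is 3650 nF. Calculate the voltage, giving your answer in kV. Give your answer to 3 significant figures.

0.0482 kV

Rearranging E = ½C·V² for V: V = √(2E/C).
E = 42400 erg = 0.004240 J; C = 3650 nF = 3.650×10^-6 F.
V = 48.20 V
48.20 V × (1 kV / 1000 V) = 0.04820 kV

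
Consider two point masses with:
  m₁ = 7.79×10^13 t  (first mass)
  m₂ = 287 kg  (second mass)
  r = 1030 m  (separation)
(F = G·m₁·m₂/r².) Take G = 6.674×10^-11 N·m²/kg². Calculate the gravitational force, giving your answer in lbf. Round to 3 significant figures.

From Newton's law of gravitation: F = Gm₁m₂/r².
m₁ = 7.79×10^13 t = 7.790×10^16 kg; m₂ = 287 kg; r = 1030 m; G = 6.674×10^-11 N·m²/kg².
F = 1406 N
1406 N × (1 lbf / 4.448 N) = 316.2 lbf

316 lbf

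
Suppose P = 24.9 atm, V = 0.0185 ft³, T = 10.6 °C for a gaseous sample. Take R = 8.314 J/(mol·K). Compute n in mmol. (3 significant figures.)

Solving PV = nRT for n: n = PV/(RT).
P = 24.9 atm = 2.523×10^6 Pa; V = 0.0185 ft³ = 5.239×10^-4 m³; T = 10.6 °C = 283.8 K; R = 8.314 J/(mol·K).
n = 0.5603 mol
0.5603 mol × (1 mmol / 0.001000 mol) = 560.3 mmol

560 mmol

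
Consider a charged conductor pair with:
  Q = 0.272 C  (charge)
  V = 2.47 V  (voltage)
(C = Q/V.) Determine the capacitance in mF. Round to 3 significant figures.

110 mF

Directly: C = Q/V.
Q = 0.272 C; V = 2.47 V.
C = 0.1101 F
0.1101 F × (1 mF / 0.001000 F) = 110.1 mF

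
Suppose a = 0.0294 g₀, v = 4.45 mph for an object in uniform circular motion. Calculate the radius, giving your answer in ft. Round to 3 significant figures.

Solving a = v²/r for r: r = v²/a.
a = 0.0294 g₀ = 0.2883 m/s²; v = 4.45 mph = 1.989 m/s.
r = 13.73 m
13.73 m × (1 ft / 0.3048 m) = 45.03 ft

45.0 ft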